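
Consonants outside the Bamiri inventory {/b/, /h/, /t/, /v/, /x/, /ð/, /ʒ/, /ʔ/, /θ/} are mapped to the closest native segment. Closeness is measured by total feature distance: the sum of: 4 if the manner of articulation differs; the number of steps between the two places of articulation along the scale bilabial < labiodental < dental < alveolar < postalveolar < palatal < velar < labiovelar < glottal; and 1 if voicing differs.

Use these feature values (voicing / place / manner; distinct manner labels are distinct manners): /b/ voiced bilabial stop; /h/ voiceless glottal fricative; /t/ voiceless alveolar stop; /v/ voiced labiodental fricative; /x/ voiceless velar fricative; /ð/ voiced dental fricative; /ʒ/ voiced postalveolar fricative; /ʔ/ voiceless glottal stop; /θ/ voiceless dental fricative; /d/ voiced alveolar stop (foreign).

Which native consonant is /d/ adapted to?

t

/t/ is closest: same manner (stop), place distance 0 (alveolar→alveolar), voicing differs (+1); total 1. Next closest is /b/ at distance 3.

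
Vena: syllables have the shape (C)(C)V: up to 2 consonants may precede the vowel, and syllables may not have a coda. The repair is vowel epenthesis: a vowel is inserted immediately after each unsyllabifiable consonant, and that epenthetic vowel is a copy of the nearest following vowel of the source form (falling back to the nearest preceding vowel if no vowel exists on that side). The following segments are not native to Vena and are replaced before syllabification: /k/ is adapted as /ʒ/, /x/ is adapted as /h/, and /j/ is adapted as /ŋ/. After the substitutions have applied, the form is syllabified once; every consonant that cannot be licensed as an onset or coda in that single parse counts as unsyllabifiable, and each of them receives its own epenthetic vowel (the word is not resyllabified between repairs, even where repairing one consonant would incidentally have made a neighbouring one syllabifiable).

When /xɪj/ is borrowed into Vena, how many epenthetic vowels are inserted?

After substitution the input is /hɪŋ/.
The unsyllabifiable consonants are /ŋ/; each receives one epenthetic vowel.

1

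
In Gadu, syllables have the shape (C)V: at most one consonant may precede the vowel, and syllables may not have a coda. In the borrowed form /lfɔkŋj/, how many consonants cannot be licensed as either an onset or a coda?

Syllabifying with onset maximization leaves /l/, /k/, /ŋ/, /j/ stranded (no codas are permitted; onsets are limited to one consonant).

4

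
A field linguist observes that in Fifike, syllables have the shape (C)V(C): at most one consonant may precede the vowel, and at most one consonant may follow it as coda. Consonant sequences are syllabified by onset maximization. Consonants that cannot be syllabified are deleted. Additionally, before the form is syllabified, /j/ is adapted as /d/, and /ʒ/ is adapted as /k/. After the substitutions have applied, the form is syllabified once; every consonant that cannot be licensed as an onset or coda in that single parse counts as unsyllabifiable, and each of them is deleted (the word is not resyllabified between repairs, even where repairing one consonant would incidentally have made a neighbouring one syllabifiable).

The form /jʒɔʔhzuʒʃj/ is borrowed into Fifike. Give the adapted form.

Substitution: /j/ → /d/, /ʒ/ → /k/, giving /dkɔʔhzukʃd/.
The consonants /d/, /h/, /ʃ/, /d/ cannot be parsed into a legal (C)V(C) syllable (at most one coda consonant is licensed; onsets are limited to one consonant).
Deleting the stranded consonants removes /d/, /h/, /ʃ/, /d/.

kɔʔzuk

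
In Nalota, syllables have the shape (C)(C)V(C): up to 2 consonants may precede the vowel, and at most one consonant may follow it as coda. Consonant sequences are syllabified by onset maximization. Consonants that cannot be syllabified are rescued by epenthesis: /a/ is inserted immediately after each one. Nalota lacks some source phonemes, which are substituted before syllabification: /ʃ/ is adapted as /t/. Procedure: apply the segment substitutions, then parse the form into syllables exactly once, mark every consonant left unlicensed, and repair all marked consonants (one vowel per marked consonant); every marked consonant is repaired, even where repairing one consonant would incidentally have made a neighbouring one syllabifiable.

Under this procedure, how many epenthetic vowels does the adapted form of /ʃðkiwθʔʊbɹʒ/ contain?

3

After substitution the input is /tðkiwθʔʊbɹʒ/.
The unsyllabifiable consonants are /t/, /ɹ/, /ʒ/; each receives one epenthetic vowel.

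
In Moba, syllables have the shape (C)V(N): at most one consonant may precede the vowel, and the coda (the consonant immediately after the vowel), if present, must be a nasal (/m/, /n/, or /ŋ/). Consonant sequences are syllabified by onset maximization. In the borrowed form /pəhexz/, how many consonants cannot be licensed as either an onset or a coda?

2

Under (C)V(N), the unsyllabifiable consonants are /x/, /z/ (only a nasal (/m/, /n/, or /ŋ/) is licensed in coda position; onsets are limited to one consonant).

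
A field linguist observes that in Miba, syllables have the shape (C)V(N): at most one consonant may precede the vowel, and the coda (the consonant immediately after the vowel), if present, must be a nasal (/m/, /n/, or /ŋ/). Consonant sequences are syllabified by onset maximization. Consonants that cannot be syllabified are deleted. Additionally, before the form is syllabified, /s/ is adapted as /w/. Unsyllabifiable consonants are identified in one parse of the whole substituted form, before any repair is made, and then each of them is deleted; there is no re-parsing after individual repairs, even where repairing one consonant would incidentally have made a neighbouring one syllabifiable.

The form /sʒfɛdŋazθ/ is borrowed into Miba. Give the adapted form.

fɛŋa

Substitution: /s/ → /w/, giving /wʒfɛdŋazθ/.
The consonants /w/, /ʒ/, /d/, /z/, /θ/ cannot be parsed into a legal (C)V(N) syllable (only a nasal (/m/, /n/, or /ŋ/) is licensed in coda position; onsets are limited to one consonant).
Deleting the stranded consonants removes /w/, /ʒ/, /d/, /z/, /θ/.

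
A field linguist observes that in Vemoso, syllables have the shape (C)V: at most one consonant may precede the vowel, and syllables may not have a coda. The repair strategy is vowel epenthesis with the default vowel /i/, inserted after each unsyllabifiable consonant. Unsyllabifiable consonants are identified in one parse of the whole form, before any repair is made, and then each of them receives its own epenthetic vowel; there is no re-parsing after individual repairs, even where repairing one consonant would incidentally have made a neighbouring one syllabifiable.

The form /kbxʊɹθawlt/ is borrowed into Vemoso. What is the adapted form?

kibixʊɹiθawiliti

Syllabifying with onset maximization leaves /k/, /b/, /ɹ/, /w/, /l/, /t/ stranded (no codas are permitted; onsets are limited to one consonant).
Epenthesis after each stranded consonant: /k/ → /ki/, /b/ → /bi/, /ɹ/ → /ɹi/, /w/ → /wi/, /l/ → /li/, /t/ → /ti/.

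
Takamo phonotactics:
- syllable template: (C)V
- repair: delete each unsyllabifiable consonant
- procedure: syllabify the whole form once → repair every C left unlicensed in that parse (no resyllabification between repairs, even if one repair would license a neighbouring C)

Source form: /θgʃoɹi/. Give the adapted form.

ʃoɹi

The consonants /θ/, /g/ cannot be parsed into a legal (C)V syllable (no codas are permitted; onsets are limited to one consonant).
Deleting the stranded consonants removes /θ/, /g/.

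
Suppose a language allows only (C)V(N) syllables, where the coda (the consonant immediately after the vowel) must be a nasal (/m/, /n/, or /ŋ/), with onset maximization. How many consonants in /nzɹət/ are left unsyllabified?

Syllabifying with onset maximization leaves /n/, /z/, /t/ stranded (only a nasal (/m/, /n/, or /ŋ/) is licensed in coda position; onsets are limited to one consonant).

3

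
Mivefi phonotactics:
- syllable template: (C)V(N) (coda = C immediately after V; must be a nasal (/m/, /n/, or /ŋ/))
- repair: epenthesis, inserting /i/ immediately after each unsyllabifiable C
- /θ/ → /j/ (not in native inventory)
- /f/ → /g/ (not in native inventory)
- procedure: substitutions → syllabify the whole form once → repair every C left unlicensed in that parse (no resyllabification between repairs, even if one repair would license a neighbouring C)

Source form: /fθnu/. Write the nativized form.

gijinu

Substitution: /f/ → /g/, /θ/ → /j/, giving /gjnu/.
Under (C)V(N), the unsyllabifiable consonants are /g/, /j/ (only a nasal (/m/, /n/, or /ŋ/) is licensed in coda position; onsets are limited to one consonant).
Epenthesis after each stranded consonant: /g/ → /gi/, /j/ → /ji/.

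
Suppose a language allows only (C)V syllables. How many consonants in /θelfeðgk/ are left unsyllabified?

4

The consonants /l/, /ð/, /g/, /k/ cannot be parsed into a legal (C)V syllable (no codas are permitted; onsets are limited to one consonant).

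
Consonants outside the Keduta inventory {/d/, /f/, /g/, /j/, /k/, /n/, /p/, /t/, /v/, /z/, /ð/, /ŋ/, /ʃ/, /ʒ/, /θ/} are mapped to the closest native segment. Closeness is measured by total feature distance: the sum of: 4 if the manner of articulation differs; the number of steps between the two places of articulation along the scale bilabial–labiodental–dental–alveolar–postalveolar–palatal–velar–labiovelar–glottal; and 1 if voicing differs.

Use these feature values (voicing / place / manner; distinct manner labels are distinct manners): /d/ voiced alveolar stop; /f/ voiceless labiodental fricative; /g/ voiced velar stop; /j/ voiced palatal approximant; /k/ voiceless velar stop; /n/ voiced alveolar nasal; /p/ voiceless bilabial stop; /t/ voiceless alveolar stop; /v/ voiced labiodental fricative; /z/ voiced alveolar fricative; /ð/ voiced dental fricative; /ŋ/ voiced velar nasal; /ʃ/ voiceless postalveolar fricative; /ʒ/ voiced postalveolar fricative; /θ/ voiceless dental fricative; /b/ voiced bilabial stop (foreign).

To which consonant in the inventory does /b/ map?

p

/p/ is closest: same manner (stop), place distance 0 (bilabial→bilabial), voicing differs (+1); total 1. Next closest is /d/ at distance 3.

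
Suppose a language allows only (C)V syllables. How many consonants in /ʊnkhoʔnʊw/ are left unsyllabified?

4

Syllabifying with onset maximization leaves /n/, /k/, /ʔ/, /w/ stranded (no codas are permitted; onsets are limited to one consonant).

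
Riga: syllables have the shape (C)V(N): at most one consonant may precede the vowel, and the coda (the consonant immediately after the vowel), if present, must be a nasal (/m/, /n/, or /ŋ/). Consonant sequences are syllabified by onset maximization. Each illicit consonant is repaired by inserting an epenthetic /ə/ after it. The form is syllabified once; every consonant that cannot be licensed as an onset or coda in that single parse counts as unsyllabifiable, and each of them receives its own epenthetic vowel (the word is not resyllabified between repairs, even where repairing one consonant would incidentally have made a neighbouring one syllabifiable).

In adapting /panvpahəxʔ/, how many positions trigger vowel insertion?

3

The unsyllabifiable consonants are /v/, /x/, /ʔ/; each receives one epenthetic vowel.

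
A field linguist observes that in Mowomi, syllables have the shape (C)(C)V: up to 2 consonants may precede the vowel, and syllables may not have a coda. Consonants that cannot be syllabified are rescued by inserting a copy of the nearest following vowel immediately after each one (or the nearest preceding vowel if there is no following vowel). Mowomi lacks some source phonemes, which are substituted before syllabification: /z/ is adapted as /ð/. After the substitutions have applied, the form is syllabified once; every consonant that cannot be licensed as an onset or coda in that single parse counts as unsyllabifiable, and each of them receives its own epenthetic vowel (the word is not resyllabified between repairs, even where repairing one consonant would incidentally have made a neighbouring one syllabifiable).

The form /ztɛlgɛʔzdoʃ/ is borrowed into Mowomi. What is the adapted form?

Substitution: /z/ → /ð/, giving /ðtɛlgɛʔðdoʃ/.
Syllabifying with onset maximization leaves /ʔ/, /ʃ/ stranded (no codas are permitted; onsets may contain at most 2 consonants).
Epenthesis after each stranded consonant: /ʔ/ → /ʔo/, /ʃ/ → /ʃo/.

ðtɛlgɛʔoðdoʃo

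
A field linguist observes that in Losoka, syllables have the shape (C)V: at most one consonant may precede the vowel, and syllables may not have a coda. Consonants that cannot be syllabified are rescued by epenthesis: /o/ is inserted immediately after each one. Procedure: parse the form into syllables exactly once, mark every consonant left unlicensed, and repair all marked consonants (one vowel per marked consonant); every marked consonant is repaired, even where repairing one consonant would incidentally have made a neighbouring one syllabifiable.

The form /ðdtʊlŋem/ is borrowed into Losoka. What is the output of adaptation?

Under (C)V, the unsyllabifiable consonants are /ð/, /d/, /l/, /m/ (no codas are permitted; onsets are limited to one consonant).
Inserting the epenthetic vowel yields /ð/ → /ðo/, /d/ → /do/, /l/ → /lo/, /m/ → /mo/.

ðodotʊloŋemo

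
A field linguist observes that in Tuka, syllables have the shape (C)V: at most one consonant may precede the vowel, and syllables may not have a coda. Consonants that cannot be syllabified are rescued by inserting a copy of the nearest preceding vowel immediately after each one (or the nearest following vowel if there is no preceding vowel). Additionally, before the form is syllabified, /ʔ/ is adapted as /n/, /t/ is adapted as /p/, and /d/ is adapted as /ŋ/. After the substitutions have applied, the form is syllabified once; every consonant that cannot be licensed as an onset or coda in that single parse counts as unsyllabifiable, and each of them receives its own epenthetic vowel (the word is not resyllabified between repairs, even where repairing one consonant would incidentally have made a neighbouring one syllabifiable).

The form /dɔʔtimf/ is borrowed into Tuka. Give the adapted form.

Substitution: /d/ → /ŋ/, /ʔ/ → /n/, /t/ → /p/, giving /ŋɔnpimf/.
Syllabifying with onset maximization leaves /n/, /m/, /f/ stranded (no codas are permitted; onsets are limited to one consonant).
Each unlicensed consonant becomes the onset of a new syllable: /n/ → /nɔ/, /m/ → /mi/, /f/ → /fi/.

ŋɔnɔpimifi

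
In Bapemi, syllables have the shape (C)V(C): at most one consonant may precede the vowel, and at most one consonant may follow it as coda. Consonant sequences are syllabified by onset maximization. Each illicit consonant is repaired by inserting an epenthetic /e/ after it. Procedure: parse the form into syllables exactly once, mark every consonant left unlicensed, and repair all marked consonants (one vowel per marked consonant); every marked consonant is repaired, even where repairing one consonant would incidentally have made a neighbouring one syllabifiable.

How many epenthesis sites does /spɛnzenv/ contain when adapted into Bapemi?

2

The unsyllabifiable consonants are /s/, /v/; each receives one epenthetic vowel.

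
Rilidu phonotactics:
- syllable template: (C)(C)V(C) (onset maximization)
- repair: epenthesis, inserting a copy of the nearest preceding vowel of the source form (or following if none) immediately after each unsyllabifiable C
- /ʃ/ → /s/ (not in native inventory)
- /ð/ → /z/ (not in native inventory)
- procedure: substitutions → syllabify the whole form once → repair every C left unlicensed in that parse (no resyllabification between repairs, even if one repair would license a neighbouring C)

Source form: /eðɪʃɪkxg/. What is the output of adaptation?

ezɪsɪkxɪgɪ

Substitution: /ð/ → /z/, /ʃ/ → /s/, giving /ezɪsɪkxg/.
The consonants /x/, /g/ cannot be parsed into a legal (C)(C)V(C) syllable (at most one coda consonant is licensed; onsets may contain at most 2 consonants).
Inserting the epenthetic vowel yields /x/ → /xɪ/, /g/ → /gɪ/.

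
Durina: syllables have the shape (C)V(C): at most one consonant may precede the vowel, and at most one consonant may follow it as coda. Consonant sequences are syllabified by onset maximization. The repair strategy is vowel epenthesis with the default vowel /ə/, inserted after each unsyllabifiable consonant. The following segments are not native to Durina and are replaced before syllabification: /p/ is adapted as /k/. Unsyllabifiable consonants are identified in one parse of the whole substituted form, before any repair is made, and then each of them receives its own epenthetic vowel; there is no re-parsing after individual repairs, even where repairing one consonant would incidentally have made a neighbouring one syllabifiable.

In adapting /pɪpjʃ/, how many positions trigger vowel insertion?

After substitution the input is /kɪkjʃ/.
The unsyllabifiable consonants are /j/, /ʃ/; each receives one epenthetic vowel.

2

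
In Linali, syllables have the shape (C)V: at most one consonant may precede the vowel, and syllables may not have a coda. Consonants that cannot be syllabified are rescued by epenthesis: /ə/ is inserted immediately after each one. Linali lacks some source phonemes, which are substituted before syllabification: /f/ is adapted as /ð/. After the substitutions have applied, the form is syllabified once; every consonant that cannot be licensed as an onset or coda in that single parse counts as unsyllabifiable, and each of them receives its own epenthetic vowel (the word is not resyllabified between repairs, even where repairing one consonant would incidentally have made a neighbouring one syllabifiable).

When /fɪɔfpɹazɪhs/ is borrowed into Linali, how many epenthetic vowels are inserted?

4

After substitution the input is /ðɪɔðpɹazɪhs/.
The unsyllabifiable consonants are /ð/, /p/, /h/, /s/; each receives one epenthetic vowel.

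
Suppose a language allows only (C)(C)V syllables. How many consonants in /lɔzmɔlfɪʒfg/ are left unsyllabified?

Under (C)(C)V, the unsyllabifiable consonants are /ʒ/, /f/, /g/ (no codas are permitted; onsets may contain at most 2 consonants).

3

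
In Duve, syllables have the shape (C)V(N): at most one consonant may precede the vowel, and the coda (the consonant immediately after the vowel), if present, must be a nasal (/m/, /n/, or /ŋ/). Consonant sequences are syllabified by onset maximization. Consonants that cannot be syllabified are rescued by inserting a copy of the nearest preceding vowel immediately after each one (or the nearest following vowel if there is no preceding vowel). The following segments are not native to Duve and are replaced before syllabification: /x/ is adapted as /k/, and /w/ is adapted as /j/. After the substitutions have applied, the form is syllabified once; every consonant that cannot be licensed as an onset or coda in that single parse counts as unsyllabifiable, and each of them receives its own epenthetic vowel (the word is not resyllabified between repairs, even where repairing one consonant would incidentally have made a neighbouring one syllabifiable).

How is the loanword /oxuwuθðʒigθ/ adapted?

Substitution: /x/ → /k/, /w/ → /j/, giving /okujuθðʒigθ/.
Syllabifying with onset maximization leaves /θ/, /ð/, /g/, /θ/ stranded (only a nasal (/m/, /n/, or /ŋ/) is licensed in coda position; onsets are limited to one consonant).
Epenthesis after each stranded consonant: /θ/ → /θu/, /ð/ → /ðu/, /g/ → /gi/, /θ/ → /θi/.

okujuθuðuʒigiθi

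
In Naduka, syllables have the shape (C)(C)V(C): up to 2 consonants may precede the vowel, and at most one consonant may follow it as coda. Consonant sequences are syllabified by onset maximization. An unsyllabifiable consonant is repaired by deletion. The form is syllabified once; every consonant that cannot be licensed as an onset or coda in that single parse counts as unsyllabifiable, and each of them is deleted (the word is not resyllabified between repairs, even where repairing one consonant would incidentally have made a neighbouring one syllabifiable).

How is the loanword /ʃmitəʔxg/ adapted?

Syllabifying with onset maximization leaves /x/, /g/ stranded (at most one coda consonant is licensed; onsets may contain at most 2 consonants).
Deleting the stranded consonants removes /x/, /g/.

ʃmitəʔ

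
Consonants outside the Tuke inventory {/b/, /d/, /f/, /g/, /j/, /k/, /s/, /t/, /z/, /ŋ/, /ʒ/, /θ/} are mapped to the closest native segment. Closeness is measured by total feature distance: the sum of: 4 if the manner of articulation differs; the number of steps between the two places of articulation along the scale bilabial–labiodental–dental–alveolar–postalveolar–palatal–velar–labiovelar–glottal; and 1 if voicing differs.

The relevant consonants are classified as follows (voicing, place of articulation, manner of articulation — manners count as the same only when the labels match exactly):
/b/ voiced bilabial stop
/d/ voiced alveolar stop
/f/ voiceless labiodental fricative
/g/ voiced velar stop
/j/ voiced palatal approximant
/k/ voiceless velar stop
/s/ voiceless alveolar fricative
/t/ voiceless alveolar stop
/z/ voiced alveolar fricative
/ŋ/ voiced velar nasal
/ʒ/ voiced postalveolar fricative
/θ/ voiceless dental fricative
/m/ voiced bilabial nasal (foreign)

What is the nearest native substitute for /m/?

/b/ is closest: manner differs (nasal→stop, +4), place distance 0 (bilabial→bilabial), same voicing; total 4. Next closest is /f/ at distance 6.

b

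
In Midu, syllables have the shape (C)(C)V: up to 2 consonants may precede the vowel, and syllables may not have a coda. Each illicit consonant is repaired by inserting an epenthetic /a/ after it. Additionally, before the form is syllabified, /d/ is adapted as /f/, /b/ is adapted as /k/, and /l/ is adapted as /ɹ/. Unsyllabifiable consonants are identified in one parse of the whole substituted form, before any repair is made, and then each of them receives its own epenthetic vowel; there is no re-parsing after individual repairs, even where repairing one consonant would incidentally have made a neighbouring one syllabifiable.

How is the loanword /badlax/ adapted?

kafɹaxa

Substitution: /b/ → /k/, /d/ → /f/, /l/ → /ɹ/, giving /kafɹax/.
The consonants /x/ cannot be parsed into a legal (C)(C)V syllable (no codas are permitted; onsets may contain at most 2 consonants).
Inserting the epenthetic vowel yields /x/ → /xa/.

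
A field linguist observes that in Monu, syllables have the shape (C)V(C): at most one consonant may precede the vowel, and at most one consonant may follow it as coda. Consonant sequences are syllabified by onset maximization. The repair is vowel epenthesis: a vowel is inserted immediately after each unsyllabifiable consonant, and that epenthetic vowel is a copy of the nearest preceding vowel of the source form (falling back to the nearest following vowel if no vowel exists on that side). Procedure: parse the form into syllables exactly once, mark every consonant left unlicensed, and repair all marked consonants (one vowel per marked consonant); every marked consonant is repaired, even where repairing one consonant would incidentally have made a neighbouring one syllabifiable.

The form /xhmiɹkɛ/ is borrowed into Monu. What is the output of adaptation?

xihimiɹkɛ

The consonants /x/, /h/ cannot be parsed into a legal (C)V(C) syllable (at most one coda consonant is licensed; onsets are limited to one consonant).
Each unlicensed consonant becomes the onset of a new syllable: /x/ → /xi/, /h/ → /hi/.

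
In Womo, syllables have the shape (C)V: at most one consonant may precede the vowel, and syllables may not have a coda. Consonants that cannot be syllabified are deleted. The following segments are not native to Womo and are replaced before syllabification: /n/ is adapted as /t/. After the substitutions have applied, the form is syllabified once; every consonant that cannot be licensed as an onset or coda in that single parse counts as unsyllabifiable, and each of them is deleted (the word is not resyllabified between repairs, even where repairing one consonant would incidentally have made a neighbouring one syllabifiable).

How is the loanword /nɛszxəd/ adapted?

Substitution: /n/ → /t/, giving /tɛszxəd/.
The consonants /s/, /z/, /d/ cannot be parsed into a legal (C)V syllable (no codas are permitted; onsets are limited to one consonant).
Each unlicensed consonant is deleted: /s/, /z/, /d/.

tɛxə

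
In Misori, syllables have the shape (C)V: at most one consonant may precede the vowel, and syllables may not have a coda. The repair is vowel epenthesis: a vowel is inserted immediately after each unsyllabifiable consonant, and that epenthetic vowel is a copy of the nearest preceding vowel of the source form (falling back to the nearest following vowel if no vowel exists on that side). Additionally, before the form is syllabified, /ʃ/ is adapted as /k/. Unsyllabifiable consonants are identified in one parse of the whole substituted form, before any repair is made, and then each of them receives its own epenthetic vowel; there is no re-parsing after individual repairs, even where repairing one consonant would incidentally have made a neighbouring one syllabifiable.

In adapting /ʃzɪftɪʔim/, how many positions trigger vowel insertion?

3

After substitution the input is /kzɪftɪʔim/.
The unsyllabifiable consonants are /k/, /f/, /m/; each receives one epenthetic vowel.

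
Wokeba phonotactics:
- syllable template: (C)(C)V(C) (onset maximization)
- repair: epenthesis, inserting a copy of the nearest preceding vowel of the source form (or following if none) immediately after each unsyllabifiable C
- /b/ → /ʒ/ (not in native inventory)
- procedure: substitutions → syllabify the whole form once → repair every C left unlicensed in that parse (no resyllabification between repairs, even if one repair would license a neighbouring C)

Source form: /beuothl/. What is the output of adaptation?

Substitution: /b/ → /ʒ/, giving /ʒeuothl/.
The consonants /h/, /l/ cannot be parsed into a legal (C)(C)V(C) syllable (at most one coda consonant is licensed; onsets may contain at most 2 consonants).
Epenthesis after each stranded consonant: /h/ → /ho/, /l/ → /lo/.

ʒeuotholo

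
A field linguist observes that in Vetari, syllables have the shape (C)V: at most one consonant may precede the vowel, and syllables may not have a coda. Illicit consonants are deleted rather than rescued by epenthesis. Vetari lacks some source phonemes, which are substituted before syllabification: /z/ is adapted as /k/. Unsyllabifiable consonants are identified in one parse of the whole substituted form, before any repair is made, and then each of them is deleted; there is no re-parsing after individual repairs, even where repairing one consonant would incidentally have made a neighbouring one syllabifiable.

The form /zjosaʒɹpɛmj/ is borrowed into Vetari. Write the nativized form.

Substitution: /z/ → /k/, giving /kjosaʒɹpɛmj/.
Syllabifying with onset maximization leaves /k/, /ʒ/, /ɹ/, /m/, /j/ stranded (no codas are permitted; onsets are limited to one consonant).
Deletion applies to /k/, /ʒ/, /ɹ/, /m/, /j/.

josapɛ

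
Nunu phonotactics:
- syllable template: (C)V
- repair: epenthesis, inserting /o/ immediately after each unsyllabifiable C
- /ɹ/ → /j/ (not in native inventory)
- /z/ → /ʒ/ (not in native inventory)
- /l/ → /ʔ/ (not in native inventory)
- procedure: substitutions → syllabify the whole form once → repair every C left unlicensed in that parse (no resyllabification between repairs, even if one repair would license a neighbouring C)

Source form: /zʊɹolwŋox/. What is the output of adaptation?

ʒʊjoʔowoŋoxo

Substitution: /z/ → /ʒ/, /ɹ/ → /j/, /l/ → /ʔ/, giving /ʒʊjoʔwŋox/.
Under (C)V, the unsyllabifiable consonants are /ʔ/, /w/, /x/ (no codas are permitted; onsets are limited to one consonant).
Inserting the epenthetic vowel yields /ʔ/ → /ʔo/, /w/ → /wo/, /x/ → /xo/.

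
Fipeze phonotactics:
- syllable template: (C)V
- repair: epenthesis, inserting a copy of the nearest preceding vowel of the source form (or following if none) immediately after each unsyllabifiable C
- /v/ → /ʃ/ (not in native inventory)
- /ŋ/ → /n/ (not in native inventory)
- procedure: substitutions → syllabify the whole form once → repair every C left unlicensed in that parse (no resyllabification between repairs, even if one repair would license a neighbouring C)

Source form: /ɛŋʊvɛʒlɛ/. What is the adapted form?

Substitution: /ŋ/ → /n/, /v/ → /ʃ/, giving /ɛnʊʃɛʒlɛ/.
The consonants /ʒ/ cannot be parsed into a legal (C)V syllable (no codas are permitted; onsets are limited to one consonant).
Inserting the epenthetic vowel yields /ʒ/ → /ʒɛ/.

ɛnʊʃɛʒɛlɛ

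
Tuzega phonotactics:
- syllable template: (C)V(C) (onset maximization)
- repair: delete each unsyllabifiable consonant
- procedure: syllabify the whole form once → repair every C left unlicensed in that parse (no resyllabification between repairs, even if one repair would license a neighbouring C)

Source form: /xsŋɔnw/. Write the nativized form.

Under (C)V(C), the unsyllabifiable consonants are /x/, /s/, /w/ (at most one coda consonant is licensed; onsets are limited to one consonant).
Deleting the stranded consonants removes /x/, /s/, /w/.

ŋɔn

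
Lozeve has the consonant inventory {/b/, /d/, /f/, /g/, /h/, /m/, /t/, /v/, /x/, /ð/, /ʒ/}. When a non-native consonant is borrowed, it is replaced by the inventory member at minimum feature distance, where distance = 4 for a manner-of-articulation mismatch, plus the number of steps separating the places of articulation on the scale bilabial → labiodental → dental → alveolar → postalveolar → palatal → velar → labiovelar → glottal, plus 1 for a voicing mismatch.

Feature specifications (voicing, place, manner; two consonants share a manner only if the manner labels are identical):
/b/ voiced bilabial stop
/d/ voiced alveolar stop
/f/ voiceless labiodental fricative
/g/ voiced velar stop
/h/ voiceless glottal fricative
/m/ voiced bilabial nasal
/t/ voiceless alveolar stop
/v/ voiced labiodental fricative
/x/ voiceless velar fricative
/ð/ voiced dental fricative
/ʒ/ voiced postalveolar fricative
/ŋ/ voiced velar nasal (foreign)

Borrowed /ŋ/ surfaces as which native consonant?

g

/g/ is closest: manner differs (nasal→stop, +4), place distance 0 (velar→velar), same voicing; total 4. Next closest is /x/ at distance 5.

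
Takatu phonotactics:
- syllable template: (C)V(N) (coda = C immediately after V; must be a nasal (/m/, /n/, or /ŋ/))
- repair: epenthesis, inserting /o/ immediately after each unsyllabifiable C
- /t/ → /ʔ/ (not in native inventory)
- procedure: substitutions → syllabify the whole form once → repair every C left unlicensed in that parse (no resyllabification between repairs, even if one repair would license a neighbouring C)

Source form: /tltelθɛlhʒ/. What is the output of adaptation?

ʔoloʔeloθɛlohoʒo

Substitution: /t/ → /ʔ/, giving /ʔlʔelθɛlhʒ/.
Under (C)V(N), the unsyllabifiable consonants are /ʔ/, /l/, /l/, /l/, /h/, /ʒ/ (only a nasal (/m/, /n/, or /ŋ/) is licensed in coda position; onsets are limited to one consonant).
Inserting the epenthetic vowel yields /ʔ/ → /ʔo/, /l/ → /lo/, /l/ → /lo/, /l/ → /lo/, /h/ → /ho/, /ʒ/ → /ʒo/.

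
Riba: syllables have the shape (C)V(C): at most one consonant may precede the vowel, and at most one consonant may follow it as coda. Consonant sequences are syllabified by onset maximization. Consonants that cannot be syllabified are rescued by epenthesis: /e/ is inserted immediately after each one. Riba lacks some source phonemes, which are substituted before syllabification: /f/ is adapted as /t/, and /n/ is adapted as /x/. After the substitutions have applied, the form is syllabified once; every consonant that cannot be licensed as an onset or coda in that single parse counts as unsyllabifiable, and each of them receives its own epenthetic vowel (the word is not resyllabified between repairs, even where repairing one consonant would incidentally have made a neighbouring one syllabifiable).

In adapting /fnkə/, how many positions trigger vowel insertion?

After substitution the input is /txkə/.
The unsyllabifiable consonants are /t/, /x/; each receives one epenthetic vowel.

2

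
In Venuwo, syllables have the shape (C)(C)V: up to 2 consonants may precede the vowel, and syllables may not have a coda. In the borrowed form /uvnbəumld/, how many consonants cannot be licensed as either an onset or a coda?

Under (C)(C)V, the unsyllabifiable consonants are /v/, /m/, /l/, /d/ (no codas are permitted; onsets may contain at most 2 consonants).

4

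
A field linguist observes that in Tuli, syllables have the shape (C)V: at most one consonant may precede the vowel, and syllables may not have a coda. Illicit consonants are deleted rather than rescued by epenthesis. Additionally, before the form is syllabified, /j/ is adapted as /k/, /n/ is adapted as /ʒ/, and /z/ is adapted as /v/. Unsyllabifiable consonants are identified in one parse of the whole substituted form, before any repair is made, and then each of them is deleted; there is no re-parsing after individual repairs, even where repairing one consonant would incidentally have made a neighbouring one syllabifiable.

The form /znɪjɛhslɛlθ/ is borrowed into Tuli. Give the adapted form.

Substitution: /z/ → /v/, /n/ → /ʒ/, /j/ → /k/, giving /vʒɪkɛhslɛlθ/.
The consonants /v/, /h/, /s/, /l/, /θ/ cannot be parsed into a legal (C)V syllable (no codas are permitted; onsets are limited to one consonant).
Each unlicensed consonant is deleted: /v/, /h/, /s/, /l/, /θ/.

ʒɪkɛlɛ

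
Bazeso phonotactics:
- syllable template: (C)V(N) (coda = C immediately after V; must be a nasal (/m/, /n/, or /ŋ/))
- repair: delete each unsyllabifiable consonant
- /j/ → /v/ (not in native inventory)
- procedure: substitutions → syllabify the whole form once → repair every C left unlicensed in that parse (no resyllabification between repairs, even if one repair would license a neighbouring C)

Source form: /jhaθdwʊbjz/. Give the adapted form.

Substitution: /j/ → /v/, giving /vhaθdwʊbvz/.
The consonants /v/, /θ/, /d/, /b/, /v/, /z/ cannot be parsed into a legal (C)V(N) syllable (only a nasal (/m/, /n/, or /ŋ/) is licensed in coda position; onsets are limited to one consonant).
Deleting the stranded consonants removes /v/, /θ/, /d/, /b/, /v/, /z/.

hawʊ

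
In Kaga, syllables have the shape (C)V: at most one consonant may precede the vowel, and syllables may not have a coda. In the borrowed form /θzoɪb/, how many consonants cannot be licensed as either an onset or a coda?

2

Under (C)V, the unsyllabifiable consonants are /θ/, /b/ (no codas are permitted; onsets are limited to one consonant).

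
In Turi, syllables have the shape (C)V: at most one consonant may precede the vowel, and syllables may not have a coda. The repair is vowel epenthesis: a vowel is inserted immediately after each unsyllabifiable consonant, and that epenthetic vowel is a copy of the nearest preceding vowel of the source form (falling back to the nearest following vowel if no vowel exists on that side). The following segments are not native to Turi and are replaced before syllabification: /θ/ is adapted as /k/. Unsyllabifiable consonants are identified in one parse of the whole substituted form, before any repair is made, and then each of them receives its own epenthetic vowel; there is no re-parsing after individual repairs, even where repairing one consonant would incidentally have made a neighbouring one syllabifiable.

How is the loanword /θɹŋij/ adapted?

kiɹiŋiji

Substitution: /θ/ → /k/, giving /kɹŋij/.
The consonants /k/, /ɹ/, /j/ cannot be parsed into a legal (C)V syllable (no codas are permitted; onsets are limited to one consonant).
Each unlicensed consonant becomes the onset of a new syllable: /k/ → /ki/, /ɹ/ → /ɹi/, /j/ → /ji/.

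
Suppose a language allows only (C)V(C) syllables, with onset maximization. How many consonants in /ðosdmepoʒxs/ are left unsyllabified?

3

Under (C)V(C), the unsyllabifiable consonants are /d/, /x/, /s/ (at most one coda consonant is licensed; onsets are limited to one consonant).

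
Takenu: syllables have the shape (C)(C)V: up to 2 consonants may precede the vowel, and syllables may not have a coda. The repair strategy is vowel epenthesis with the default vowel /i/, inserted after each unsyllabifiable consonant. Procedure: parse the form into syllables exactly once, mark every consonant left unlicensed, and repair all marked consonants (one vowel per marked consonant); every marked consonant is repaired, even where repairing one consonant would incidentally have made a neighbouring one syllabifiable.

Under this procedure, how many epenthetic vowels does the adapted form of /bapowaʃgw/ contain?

3

The unsyllabifiable consonants are /ʃ/, /g/, /w/; each receives one epenthetic vowel.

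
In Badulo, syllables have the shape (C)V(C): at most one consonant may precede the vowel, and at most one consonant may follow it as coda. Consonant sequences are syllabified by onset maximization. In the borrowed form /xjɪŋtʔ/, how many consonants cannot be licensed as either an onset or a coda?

Syllabifying with onset maximization leaves /x/, /t/, /ʔ/ stranded (at most one coda consonant is licensed; onsets are limited to one consonant).

3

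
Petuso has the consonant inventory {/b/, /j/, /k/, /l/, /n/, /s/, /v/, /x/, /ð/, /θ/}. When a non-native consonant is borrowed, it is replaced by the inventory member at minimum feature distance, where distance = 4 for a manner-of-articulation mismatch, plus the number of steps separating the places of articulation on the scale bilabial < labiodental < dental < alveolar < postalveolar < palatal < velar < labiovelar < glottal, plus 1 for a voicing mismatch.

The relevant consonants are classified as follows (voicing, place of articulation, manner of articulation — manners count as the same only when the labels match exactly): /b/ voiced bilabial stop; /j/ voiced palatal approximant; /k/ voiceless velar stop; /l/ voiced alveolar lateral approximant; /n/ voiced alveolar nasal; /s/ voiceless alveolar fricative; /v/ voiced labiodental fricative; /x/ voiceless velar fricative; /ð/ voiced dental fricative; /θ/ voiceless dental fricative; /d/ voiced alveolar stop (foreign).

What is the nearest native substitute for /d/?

/b/ is closest: same manner (stop), place distance 3 (alveolar→bilabial), same voicing; total 3. Next closest is /k/ at distance 4.

b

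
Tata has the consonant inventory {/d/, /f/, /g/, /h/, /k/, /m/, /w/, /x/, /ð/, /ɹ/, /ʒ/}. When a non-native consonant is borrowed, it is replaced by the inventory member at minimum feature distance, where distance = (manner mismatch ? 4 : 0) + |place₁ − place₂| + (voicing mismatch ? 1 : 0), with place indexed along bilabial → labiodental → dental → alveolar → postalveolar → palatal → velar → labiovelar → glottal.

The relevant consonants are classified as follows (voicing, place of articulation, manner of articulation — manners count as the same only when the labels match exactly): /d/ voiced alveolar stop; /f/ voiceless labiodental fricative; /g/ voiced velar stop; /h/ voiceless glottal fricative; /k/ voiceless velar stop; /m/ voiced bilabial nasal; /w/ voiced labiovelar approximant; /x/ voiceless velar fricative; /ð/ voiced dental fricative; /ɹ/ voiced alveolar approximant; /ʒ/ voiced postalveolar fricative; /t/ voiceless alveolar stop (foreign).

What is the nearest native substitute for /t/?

d

/d/ is closest: same manner (stop), place distance 0 (alveolar→alveolar), voicing differs (+1); total 1. Next closest is /k/ at distance 3.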